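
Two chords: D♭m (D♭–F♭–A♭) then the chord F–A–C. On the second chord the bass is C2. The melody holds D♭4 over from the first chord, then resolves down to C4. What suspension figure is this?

9–8 suspension.

At the second chord the bass is C2. The suspended D♭4 lies a ninth above the bass; after resolving down by step to C4, the interval above the bass becomes an octave.
Suspension figures are named by those two intervals: 9–8.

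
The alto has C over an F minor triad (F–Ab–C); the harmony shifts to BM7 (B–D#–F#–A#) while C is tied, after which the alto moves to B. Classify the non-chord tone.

The harmony at that moment is B major seventh chord (B, D#, F#, A#); C is not a chord tone.
It is held over (the same pitch as the preceding C) and left by step down to B.
Held over from the previous chord and resolving down by step — a suspension.

C is a suspension.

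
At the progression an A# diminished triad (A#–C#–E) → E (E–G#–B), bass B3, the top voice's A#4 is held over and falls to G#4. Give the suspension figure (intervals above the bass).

7–6 suspension.

At the second chord the bass is B3. The suspended A#4 lies a seventh above the bass; after resolving down by step to G#4, the interval above the bass becomes a sixth.
Suspension figures are named by those two intervals: 7–6.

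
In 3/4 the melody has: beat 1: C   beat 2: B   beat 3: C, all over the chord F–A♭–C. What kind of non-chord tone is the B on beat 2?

The harmony at that moment is F minor triad (F, A♭, C); B is not a chord tone.
It is approached by step down from C and left by step up to C.
Step away and step back to the same note — a neighbor tone (lower neighbor).

Lower neighbor tone.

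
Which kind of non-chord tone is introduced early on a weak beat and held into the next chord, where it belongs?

Approach: ahead of the chord change (typically by step), so it is dissonant against the current harmony. Departure: none — the same pitch is restated or held and is a chord tone of the new harmony.
Dissonant first, consonant once the harmony catches up: the note simply arrives early — an anticipation. (The reverse timing, consonant first and dissonant after the change, would be a suspension or retardation.)

Anticipation.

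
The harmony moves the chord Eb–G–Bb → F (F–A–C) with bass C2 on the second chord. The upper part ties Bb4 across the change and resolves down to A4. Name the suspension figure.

7–6 suspension.

At the second chord the bass is C2. The suspended Bb4 lies a seventh above the bass; after resolving down by step to A4, the interval above the bass becomes a sixth.
Suspension figures are named by those two intervals: 7–6.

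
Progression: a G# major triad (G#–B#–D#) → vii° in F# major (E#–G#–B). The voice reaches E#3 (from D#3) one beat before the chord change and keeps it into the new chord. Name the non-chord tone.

E#3 is an anticipation.

The harmony at that moment is G# major triad (G#, B#, D#); E#3 is not a chord tone.
It is approached by step up from D#3 and then sustained as the same pitch into the next harmony.
Arriving early and becoming a chord tone when the harmony changes — an anticipation.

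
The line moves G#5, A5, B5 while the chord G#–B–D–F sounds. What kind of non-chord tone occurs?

A5 is a passing tone.

The harmony at that moment is G# diminished seventh chord (G#, B, D, F); A5 is not a chord tone.
It is approached by step up from G#5 and left by step up to B5.
Step in, step out in the same direction — a passing tone.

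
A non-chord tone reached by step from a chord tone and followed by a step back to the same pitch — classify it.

Neighbor tone.

Approach: by step. Departure: by step in the opposite direction, back to the starting pitch.
Stepwise on both sides but reversing to return to the same chord tone — a neighbor tone. (Had it continued onward in the same direction it would be a passing tone instead.)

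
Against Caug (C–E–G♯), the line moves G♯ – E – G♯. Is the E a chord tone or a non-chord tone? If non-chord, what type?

Chord tone (the third of C augmented triad).

C augmented triad contains C, E, G♯; E is the third, so it is a chord tone.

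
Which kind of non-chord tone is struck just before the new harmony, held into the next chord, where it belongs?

Approach: ahead of the chord change (typically by step), so it is dissonant against the current harmony. Departure: none — the same pitch is restated or held and is a chord tone of the new harmony.
Dissonant first, consonant once the harmony catches up: the note simply arrives early — an anticipation. (The reverse timing, consonant first and dissonant after the change, would be a suspension or retardation.)

Anticipation.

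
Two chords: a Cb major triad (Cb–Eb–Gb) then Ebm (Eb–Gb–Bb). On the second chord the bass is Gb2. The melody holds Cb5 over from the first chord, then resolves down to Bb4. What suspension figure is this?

4–3 suspension.

At the second chord the bass is Gb2. The suspended Cb5 lies a fourth above the bass; after resolving down by step to Bb4, the interval above the bass becomes a third.
Suspension figures are named by those two intervals: 4–3.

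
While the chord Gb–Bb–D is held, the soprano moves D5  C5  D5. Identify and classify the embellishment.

The harmony at that moment is Gb augmented triad (Gb, Bb, D); C5 is not a chord tone.
It is approached by step down from D5 and left by step up to D5.
Step away and step back to the same note — a neighbor tone (lower neighbor).

C5 is a neighbor tone.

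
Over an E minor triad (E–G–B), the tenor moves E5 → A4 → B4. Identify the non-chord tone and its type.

The harmony at that moment is E minor triad (E, G, B); A4 is not a chord tone.
It is approached by leap down from E5 and left by step up to B4.
Leap in, step out — an appoggiatura.

A4 is an appoggiatura.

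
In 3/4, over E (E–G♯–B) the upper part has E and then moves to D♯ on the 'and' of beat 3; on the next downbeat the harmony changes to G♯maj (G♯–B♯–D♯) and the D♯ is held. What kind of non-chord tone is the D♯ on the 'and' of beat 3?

The harmony at that moment is E major triad (E, G♯, B); D♯ is not a chord tone.
It is approached by step down from E and then sustained as the same pitch into the next harmony.
Arriving early and becoming a chord tone when the harmony changes — an anticipation.

Anticipation.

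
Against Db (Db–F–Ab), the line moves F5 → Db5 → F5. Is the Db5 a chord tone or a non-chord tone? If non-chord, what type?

Db major triad contains Db, F, Ab; Db is the root, so it is a chord tone.

Chord tone (the root of Db major triad).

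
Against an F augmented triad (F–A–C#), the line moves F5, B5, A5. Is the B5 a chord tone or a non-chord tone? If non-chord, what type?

The harmony at that moment is F augmented triad (F, A, C#); B5 is not a chord tone.
It is approached by leap up from F5 and left by step down to A5.
Leap in, step out — an appoggiatura.

Non-chord tone — an appoggiatura.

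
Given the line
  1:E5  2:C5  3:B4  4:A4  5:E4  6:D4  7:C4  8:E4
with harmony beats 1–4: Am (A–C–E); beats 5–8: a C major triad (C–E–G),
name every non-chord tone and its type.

The harmony at that moment is A minor triad (A, C, E); B4 is not a chord tone.
It is approached by step down from C5 and left by step down to A4.
Step in, step out in the same direction — a passing tone.
The harmony at that moment is C major triad (C, E, G); D4 is not a chord tone.
It is approached by step down from E4 and left by step down to C4.
Step in, step out in the same direction — a passing tone.

B4 (beat 3) — passing tone; D4 (beat 6) — passing tone.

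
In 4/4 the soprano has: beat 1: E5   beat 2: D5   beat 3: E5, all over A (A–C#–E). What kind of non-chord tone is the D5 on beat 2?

The harmony at that moment is A major triad (A, C#, E); D5 is not a chord tone.
It is approached by step down from E5 and left by step up to E5.
Step away and step back to the same note — a neighbor tone (lower neighbor).

Lower neighbor tone.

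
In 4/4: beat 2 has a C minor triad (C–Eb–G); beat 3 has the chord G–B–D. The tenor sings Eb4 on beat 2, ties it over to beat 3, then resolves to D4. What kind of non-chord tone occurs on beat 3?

The harmony at that moment is G major triad (G, B, D); Eb4 is not a chord tone.
It is held over (the same pitch as the preceding Eb4) and left by step down to D4.
Held over from the previous chord and resolving down by step — a suspension.

Suspension.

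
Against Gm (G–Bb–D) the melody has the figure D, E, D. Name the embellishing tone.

E is a neighbor tone.

The harmony at that moment is G minor triad (G, Bb, D); E is not a chord tone.
It is approached by step up from D and left by step down to D.
Step away and step back to the same note — a neighbor tone (upper neighbor).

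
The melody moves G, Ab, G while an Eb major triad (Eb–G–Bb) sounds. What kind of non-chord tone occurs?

Ab is a neighbor tone.

The harmony at that moment is Eb major triad (Eb, G, Bb); Ab is not a chord tone.
It is approached by step up from G and left by step down to G.
Step away and step back to the same note — a neighbor tone (upper neighbor).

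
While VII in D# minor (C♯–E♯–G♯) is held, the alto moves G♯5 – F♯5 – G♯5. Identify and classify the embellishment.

The harmony at that moment is C♯ major triad (C♯, E♯, G♯); F♯5 is not a chord tone.
It is approached by step down from G♯5 and left by step up to G♯5.
Step away and step back to the same note — a neighbor tone (lower neighbor).

F♯5 is a neighbor tone.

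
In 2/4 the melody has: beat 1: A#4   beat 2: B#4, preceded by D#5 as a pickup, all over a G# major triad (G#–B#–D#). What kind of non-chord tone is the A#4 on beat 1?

The harmony at that moment is G# major triad (G#, B#, D#); A#4 is not a chord tone.
It is approached by leap down from D#5 and left by step up to B#4.
Leap in, step out, metrically accented — an appoggiatura.

Appoggiatura.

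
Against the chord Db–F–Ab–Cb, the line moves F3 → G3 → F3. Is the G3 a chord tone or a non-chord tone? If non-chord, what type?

Non-chord tone — a neighbor tone.

The harmony at that moment is Db dominant seventh chord (Db, F, Ab, Cb); G3 is not a chord tone.
It is approached by step up from F3 and left by step down to F3.
Step away and step back to the same note — a neighbor tone (upper neighbor).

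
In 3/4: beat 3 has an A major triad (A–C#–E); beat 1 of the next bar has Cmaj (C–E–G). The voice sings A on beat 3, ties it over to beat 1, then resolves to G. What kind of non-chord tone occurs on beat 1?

Suspension.

The harmony at that moment is C major triad (C, E, G); A is not a chord tone.
It is held over (the same pitch as the preceding A) and left by step down to G.
Held over from the previous chord and resolving down by step — a suspension.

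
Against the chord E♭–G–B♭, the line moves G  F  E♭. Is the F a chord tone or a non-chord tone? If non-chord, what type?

The harmony at that moment is E♭ major triad (E♭, G, B♭); F is not a chord tone.
It is approached by step down from G and left by step down to E♭.
Step in, step out in the same direction — a passing tone.

Non-chord tone — a passing tone.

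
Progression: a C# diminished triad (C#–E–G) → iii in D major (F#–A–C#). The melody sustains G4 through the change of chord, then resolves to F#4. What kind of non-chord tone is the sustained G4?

The harmony at that moment is F# minor triad (F#, A, C#); G4 is not a chord tone.
It is held over (the same pitch as the preceding G4) and left by step down to F#4.
Held over from the previous chord and resolving down by step — a suspension.

G4 is a suspension.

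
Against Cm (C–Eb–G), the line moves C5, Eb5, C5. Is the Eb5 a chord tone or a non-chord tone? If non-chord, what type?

Chord tone (the third of C minor triad).

C minor triad contains C, Eb, G; Eb is the third, so it is a chord tone.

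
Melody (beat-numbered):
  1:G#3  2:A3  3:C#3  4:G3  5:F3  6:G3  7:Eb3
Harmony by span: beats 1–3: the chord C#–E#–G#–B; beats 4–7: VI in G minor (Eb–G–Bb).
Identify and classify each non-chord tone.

The harmony at that moment is C# dominant seventh chord (C#, E#, G#, B); A3 is not a chord tone.
It is approached by step up from G#3 and left by leap down to C#3.
Step in, leap out — an escape tone.
The harmony at that moment is Eb major triad (Eb, G, Bb); F3 is not a chord tone.
It is approached by step down from G3 and left by step up to G3.
Step away and step back to the same note — a neighbor tone (lower neighbor).

A3 (beat 2) — escape tone; F3 (beat 5) — neighbor tone.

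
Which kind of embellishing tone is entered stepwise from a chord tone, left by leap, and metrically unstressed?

Approach: by step. Departure: by leap. Metric position: weak.
Step in, leap out, from a weak position — an escape tone (échappée). (It is the mirror image of the appoggiatura, which leaps in and steps out on a strong beat.)

Escape tone.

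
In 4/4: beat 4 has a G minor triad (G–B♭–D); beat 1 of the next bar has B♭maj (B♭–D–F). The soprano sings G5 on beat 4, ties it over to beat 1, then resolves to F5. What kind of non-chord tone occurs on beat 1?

The harmony at that moment is B♭ major triad (B♭, D, F); G5 is not a chord tone.
It is held over (the same pitch as the preceding G5) and left by step down to F5.
Held over from the previous chord and resolving down by step — a suspension.

Suspension.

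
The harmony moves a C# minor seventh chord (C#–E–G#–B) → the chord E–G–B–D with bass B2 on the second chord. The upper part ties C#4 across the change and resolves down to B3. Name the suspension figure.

At the second chord the bass is B2. The suspended C#4 lies a ninth above the bass; after resolving down by step to B3, the interval above the bass becomes an octave.
Suspension figures are named by those two intervals: 9–8.

9–8 suspension.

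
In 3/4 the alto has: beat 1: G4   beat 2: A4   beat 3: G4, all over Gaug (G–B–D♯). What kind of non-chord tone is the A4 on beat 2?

The harmony at that moment is G augmented triad (G, B, D♯); A4 is not a chord tone.
It is approached by step up from G4 and left by step down to G4.
Step away and step back to the same note — a neighbor tone (upper neighbor).

Upper neighbor tone.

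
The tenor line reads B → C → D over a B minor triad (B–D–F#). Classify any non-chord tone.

C is a passing tone.

The harmony at that moment is B minor triad (B, D, F#); C is not a chord tone.
It is approached by step up from B and left by step up to D.
Step in, step out in the same direction — a passing tone.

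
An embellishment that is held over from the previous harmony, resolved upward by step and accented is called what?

Retardation.

Approach: by preparation — the pitch is first a chord tone, then held (tied or repeated) while the harmony changes under it. Departure: up by step. Metric position: strong.
A prepared dissonance that resolves upward by step — a retardation. (The same figure resolving downward would be a suspension.)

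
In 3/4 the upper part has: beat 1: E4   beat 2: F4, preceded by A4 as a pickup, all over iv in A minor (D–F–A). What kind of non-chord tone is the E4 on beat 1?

The harmony at that moment is D minor triad (D, F, A); E4 is not a chord tone.
It is approached by leap down from A4 and left by step up to F4.
Leap in, step out, metrically accented — an appoggiatura.

Appoggiatura.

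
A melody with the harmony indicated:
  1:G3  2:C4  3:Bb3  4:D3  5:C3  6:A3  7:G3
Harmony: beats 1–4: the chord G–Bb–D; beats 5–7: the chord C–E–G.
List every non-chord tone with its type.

C4 (beat 2) — appoggiatura; A3 (beat 6) — appoggiatura.

The harmony at that moment is G minor triad (G, Bb, D); C4 is not a chord tone.
It is approached by leap up from G3 and left by step down to Bb3.
Leap in, step out — an appoggiatura.
The harmony at that moment is C major triad (C, E, G); A3 is not a chord tone.
It is approached by leap up from C3 and left by step down to G3.
Leap in, step out — an appoggiatura.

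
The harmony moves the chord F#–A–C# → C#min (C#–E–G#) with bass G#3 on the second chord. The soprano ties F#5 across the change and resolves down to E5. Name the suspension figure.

At the second chord the bass is G#3. The suspended F#5 lies a seventh above the bass; after resolving down by step to E5, the interval above the bass becomes a sixth.
Suspension figures are named by those two intervals: 7–6.

7–6 suspension.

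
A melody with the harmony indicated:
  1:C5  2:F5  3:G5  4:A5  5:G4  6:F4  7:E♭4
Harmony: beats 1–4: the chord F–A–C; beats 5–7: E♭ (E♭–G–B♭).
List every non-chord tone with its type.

G5 (beat 3) — passing tone; F4 (beat 6) — passing tone.

The harmony at that moment is F major triad (F, A, C); G5 is not a chord tone.
It is approached by step up from F5 and left by step up to A5.
Step in, step out in the same direction — a passing tone.
The harmony at that moment is E♭ major triad (E♭, G, B♭); F4 is not a chord tone.
It is approached by step down from G4 and left by step down to E♭4.
Step in, step out in the same direction — a passing tone.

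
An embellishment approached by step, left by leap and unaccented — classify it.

Approach: by step. Departure: by leap. Metric position: weak.
Step in, leap out, from a weak position — an escape tone (échappée). (It is the mirror image of the appoggiatura, which leaps in and steps out on a strong beat.)

Escape tone.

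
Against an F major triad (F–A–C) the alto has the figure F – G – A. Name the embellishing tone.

G is a passing tone.

The harmony at that moment is F major triad (F, A, C); G is not a chord tone.
It is approached by step up from F and left by step up to A.
Step in, step out in the same direction — a passing tone.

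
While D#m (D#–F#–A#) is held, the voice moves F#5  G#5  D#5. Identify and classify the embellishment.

G#5 is an escape tone.

The harmony at that moment is D# minor triad (D#, F#, A#); G#5 is not a chord tone.
It is approached by step up from F#5 and left by leap down to D#5.
Step in, leap out — an escape tone.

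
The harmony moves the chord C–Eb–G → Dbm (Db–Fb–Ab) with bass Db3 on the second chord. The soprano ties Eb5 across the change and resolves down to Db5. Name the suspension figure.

At the second chord the bass is Db3. The suspended Eb5 lies a ninth above the bass; after resolving down by step to Db5, the interval above the bass becomes an octave.
Suspension figures are named by those two intervals: 9–8.

9–8 suspension.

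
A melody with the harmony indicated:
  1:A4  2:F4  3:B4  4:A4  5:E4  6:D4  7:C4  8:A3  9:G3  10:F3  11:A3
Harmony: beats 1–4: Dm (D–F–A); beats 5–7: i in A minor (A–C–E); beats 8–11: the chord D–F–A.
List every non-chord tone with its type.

The harmony at that moment is D minor triad (D, F, A); B4 is not a chord tone.
It is approached by leap up from F4 and left by step down to A4.
Leap in, step out — an appoggiatura.
The harmony at that moment is A minor triad (A, C, E); D4 is not a chord tone.
It is approached by step down from E4 and left by step down to C4.
Step in, step out in the same direction — a passing tone.
The harmony at that moment is D minor triad (D, F, A); G3 is not a chord tone.
It is approached by step down from A3 and left by step down to F3.
Step in, step out in the same direction — a passing tone.

B4 (beat 3) — appoggiatura; D4 (beat 6) — passing tone; G3 (beat 9) — passing tone.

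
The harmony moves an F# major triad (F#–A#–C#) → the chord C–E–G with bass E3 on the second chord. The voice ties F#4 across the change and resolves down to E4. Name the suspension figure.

9–8 suspension.

At the second chord the bass is E3. The suspended F#4 lies a ninth above the bass; after resolving down by step to E4, the interval above the bass becomes an octave.
Suspension figures are named by those two intervals: 9–8.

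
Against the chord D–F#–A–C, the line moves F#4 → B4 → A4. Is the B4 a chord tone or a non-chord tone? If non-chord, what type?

Non-chord tone — an appoggiatura.

The harmony at that moment is D dominant seventh chord (D, F#, A, C); B4 is not a chord tone.
It is approached by leap up from F#4 and left by step down to A4.
Leap in, step out — an appoggiatura.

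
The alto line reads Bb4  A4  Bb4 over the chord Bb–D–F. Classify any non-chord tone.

The harmony at that moment is Bb major triad (Bb, D, F); A4 is not a chord tone.
It is approached by step down from Bb4 and left by step up to Bb4.
Step away and step back to the same note — a neighbor tone (lower neighbor).

A4 is a neighbor tone.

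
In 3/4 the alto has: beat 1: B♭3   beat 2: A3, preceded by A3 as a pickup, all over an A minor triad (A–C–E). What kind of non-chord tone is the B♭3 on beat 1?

Upper neighbor tone.

The harmony at that moment is A minor triad (A, C, E); B♭3 is not a chord tone.
It is approached by step up from A3 and left by step down to A3.
Step away and step back to the same note — a neighbor tone (upper neighbor).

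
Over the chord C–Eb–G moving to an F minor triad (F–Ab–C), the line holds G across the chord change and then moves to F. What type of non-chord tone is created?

G is a suspension.

The harmony at that moment is F minor triad (F, Ab, C); G is not a chord tone.
It is held over (the same pitch as the preceding G) and left by step down to F.
Held over from the previous chord and resolving down by step — a suspension.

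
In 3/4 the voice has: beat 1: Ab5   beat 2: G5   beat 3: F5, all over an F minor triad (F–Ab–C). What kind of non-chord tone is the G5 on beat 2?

Passing tone.

The harmony at that moment is F minor triad (F, Ab, C); G5 is not a chord tone.
It is approached by step down from Ab5 and left by step down to F5.
Step in, step out in the same direction — a passing tone.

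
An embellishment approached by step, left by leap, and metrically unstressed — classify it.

Approach: by step. Departure: by leap. Metric position: weak.
Step in, leap out, from a weak position — an escape tone (échappée). (It is the mirror image of the appoggiatura, which leaps in and steps out on a strong beat.)

Escape tone.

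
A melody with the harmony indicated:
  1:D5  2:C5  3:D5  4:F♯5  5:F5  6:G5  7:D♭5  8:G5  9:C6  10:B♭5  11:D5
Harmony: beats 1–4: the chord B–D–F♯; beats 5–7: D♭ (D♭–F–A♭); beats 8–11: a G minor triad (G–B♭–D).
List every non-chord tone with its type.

The harmony at that moment is B minor triad (B, D, F♯); C5 is not a chord tone.
It is approached by step down from D5 and left by step up to D5.
Step away and step back to the same note — a neighbor tone (lower neighbor).
The harmony at that moment is D♭ major triad (D♭, F, A♭); G5 is not a chord tone.
It is approached by step up from F5 and left by leap down to D♭5.
Step in, leap out — an escape tone.
The harmony at that moment is G minor triad (G, B♭, D); C6 is not a chord tone.
It is approached by leap up from G5 and left by step down to B♭5.
Leap in, step out — an appoggiatura.

C5 (beat 2) — neighbor tone; G5 (beat 6) — escape tone; C6 (beat 9) — appoggiatura.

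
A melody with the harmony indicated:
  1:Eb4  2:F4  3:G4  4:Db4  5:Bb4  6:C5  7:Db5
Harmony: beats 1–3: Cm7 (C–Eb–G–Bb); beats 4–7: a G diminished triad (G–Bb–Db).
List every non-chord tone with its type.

The harmony at that moment is C minor seventh chord (C, Eb, G, Bb); F4 is not a chord tone.
It is approached by step up from Eb4 and left by step up to G4.
Step in, step out in the same direction — a passing tone.
The harmony at that moment is G diminished triad (G, Bb, Db); C5 is not a chord tone.
It is approached by step up from Bb4 and left by step up to Db5.
Step in, step out in the same direction — a passing tone.

F4 (beat 2) — passing tone; C5 (beat 6) — passing tone.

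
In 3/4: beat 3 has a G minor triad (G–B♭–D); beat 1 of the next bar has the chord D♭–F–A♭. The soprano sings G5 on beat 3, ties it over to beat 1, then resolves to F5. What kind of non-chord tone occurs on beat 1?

Suspension.

The harmony at that moment is D♭ major triad (D♭, F, A♭); G5 is not a chord tone.
It is held over (the same pitch as the preceding G5) and left by step down to F5.
Held over from the previous chord and resolving down by step — a suspension.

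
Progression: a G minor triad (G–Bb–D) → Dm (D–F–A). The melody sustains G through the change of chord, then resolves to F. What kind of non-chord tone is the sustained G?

G is a suspension.

The harmony at that moment is D minor triad (D, F, A); G is not a chord tone.
It is held over (the same pitch as the preceding G) and left by step down to F.
Held over from the previous chord and resolving down by step — a suspension.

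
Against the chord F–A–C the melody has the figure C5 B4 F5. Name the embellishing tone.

The harmony at that moment is F major triad (F, A, C); B4 is not a chord tone.
It is approached by step down from C5 and left by leap up to F5.
Step in, leap out — an escape tone.

B4 is an escape tone.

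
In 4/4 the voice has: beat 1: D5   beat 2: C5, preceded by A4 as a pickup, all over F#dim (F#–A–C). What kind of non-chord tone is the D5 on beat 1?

Appoggiatura.

The harmony at that moment is F# diminished triad (F#, A, C); D5 is not a chord tone.
It is approached by leap up from A4 and left by step down to C5.
Leap in, step out, metrically accented — an appoggiatura.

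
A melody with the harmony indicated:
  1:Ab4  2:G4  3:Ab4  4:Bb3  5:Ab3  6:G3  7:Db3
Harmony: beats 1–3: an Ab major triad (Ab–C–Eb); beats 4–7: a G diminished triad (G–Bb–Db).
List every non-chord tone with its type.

G4 (beat 2) — neighbor tone; Ab3 (beat 5) — passing tone.

The harmony at that moment is Ab major triad (Ab, C, Eb); G4 is not a chord tone.
It is approached by step down from Ab4 and left by step up to Ab4.
Step away and step back to the same note — a neighbor tone (lower neighbor).
The harmony at that moment is G diminished triad (G, Bb, Db); Ab3 is not a chord tone.
It is approached by step down from Bb3 and left by step down to G3.
Step in, step out in the same direction — a passing tone.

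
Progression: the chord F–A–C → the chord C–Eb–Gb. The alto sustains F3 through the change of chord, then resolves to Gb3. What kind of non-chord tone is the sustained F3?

F3 is a retardation.

The harmony at that moment is C diminished triad (C, Eb, Gb); F3 is not a chord tone.
It is held over (the same pitch as the preceding F3) and left by step up to Gb3.
Held over from the previous chord and resolving up by step — a retardation.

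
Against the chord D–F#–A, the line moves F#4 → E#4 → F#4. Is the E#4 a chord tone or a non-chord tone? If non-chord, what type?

The harmony at that moment is D major triad (D, F#, A); E#4 is not a chord tone.
It is approached by step down from F#4 and left by step up to F#4.
Step away and step back to the same note — a neighbor tone (lower neighbor).

Non-chord tone — a neighbor tone.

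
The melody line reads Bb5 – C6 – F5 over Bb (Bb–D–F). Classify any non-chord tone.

The harmony at that moment is Bb major triad (Bb, D, F); C6 is not a chord tone.
It is approached by step up from Bb5 and left by leap down to F5.
Step in, leap out — an escape tone.

C6 is an escape tone.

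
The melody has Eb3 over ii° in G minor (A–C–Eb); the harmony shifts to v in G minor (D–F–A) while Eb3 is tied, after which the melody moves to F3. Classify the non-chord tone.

Eb3 is a retardation.

The harmony at that moment is D minor triad (D, F, A); Eb3 is not a chord tone.
It is held over (the same pitch as the preceding Eb3) and left by step up to F3.
Held over from the previous chord and resolving up by step — a retardation.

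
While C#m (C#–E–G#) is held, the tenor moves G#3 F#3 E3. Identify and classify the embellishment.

F#3 is a passing tone.

The harmony at that moment is C# minor triad (C#, E, G#); F#3 is not a chord tone.
It is approached by step down from G#3 and left by step down to E3.
Step in, step out in the same direction — a passing tone.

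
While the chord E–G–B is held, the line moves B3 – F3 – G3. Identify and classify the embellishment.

F3 is an appoggiatura.

The harmony at that moment is E minor triad (E, G, B); F3 is not a chord tone.
It is approached by leap down from B3 and left by step up to G3.
Leap in, step out — an appoggiatura.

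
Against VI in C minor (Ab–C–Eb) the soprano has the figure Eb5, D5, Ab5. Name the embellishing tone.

The harmony at that moment is Ab major triad (Ab, C, Eb); D5 is not a chord tone.
It is approached by step down from Eb5 and left by leap up to Ab5.
Step in, leap out — an escape tone.

D5 is an escape tone.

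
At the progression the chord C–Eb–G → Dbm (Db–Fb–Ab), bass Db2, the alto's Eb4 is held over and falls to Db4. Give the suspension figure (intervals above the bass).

9–8 suspension.

At the second chord the bass is Db2. The suspended Eb4 lies a ninth above the bass; after resolving down by step to Db4, the interval above the bass becomes an octave.
Suspension figures are named by those two intervals: 9–8.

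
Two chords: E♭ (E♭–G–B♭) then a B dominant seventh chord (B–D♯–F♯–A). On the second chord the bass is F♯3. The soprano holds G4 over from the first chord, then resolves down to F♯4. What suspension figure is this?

At the second chord the bass is F♯3. The suspended G4 lies a ninth above the bass; after resolving down by step to F♯4, the interval above the bass becomes an octave.
Suspension figures are named by those two intervals: 9–8.

9–8 suspension.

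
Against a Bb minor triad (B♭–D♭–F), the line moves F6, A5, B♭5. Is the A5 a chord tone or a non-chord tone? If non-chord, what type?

The harmony at that moment is B♭ minor triad (B♭, D♭, F); A5 is not a chord tone.
It is approached by leap down from F6 and left by step up to B♭5.
Leap in, step out — an appoggiatura.

Non-chord tone — an appoggiatura.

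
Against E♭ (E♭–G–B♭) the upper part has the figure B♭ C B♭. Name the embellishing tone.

The harmony at that moment is E♭ major triad (E♭, G, B♭); C is not a chord tone.
It is approached by step up from B♭ and left by step down to B♭.
Step away and step back to the same note — a neighbor tone (upper neighbor).

C is a neighbor tone.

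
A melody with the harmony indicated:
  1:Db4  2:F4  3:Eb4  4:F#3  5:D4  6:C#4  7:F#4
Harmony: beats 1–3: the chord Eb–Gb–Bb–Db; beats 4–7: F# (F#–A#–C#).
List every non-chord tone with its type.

F4 (beat 2) — appoggiatura; D4 (beat 5) — appoggiatura.

The harmony at that moment is Eb minor seventh chord (Eb, Gb, Bb, Db); F4 is not a chord tone.
It is approached by leap up from Db4 and left by step down to Eb4.
Leap in, step out — an appoggiatura.
The harmony at that moment is F# major triad (F#, A#, C#); D4 is not a chord tone.
It is approached by leap up from F#3 and left by step down to C#4.
Leap in, step out — an appoggiatura.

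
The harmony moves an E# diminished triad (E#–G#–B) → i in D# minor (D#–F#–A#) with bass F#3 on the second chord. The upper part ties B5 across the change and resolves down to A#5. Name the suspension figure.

At the second chord the bass is F#3. The suspended B5 lies a fourth above the bass; after resolving down by step to A#5, the interval above the bass becomes a third.
Suspension figures are named by those two intervals: 4–3.

4–3 suspension.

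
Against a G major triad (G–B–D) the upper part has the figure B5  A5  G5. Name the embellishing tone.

A5 is a passing tone.

The harmony at that moment is G major triad (G, B, D); A5 is not a chord tone.
It is approached by step down from B5 and left by step down to G5.
Step in, step out in the same direction — a passing tone.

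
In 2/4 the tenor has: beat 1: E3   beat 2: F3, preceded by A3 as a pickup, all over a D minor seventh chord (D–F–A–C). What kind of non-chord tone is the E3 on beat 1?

Appoggiatura.

The harmony at that moment is D minor seventh chord (D, F, A, C); E3 is not a chord tone.
It is approached by leap down from A3 and left by step up to F3.
Leap in, step out, metrically accented — an appoggiatura.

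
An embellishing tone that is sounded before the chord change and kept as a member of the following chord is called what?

Anticipation.

Approach: ahead of the chord change (typically by step), so it is dissonant against the current harmony. Departure: none — the same pitch is restated or held and is a chord tone of the new harmony.
Dissonant first, consonant once the harmony catches up: the note simply arrives early — an anticipation. (The reverse timing, consonant first and dissonant after the change, would be a suspension or retardation.)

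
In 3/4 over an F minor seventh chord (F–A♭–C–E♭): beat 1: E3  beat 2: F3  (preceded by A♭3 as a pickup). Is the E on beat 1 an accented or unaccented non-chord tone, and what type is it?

The harmony at that moment is F minor seventh chord (F, A♭, C, E♭); E3 is not a chord tone.
It is approached by leap down from A♭3 and left by step up to F3.
Leap in, step out — an appoggiatura.
It falls on the downbeat, so it is accented.

Accented appoggiatura.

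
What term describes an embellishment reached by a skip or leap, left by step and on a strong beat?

Approach: by leap. Departure: by step. Metric position: strong.
Leap in, step out, in a metrically strong position — an appoggiatura. (It is the mirror image of the escape tone, which steps in and leaps out from a weak position.)

Appoggiatura.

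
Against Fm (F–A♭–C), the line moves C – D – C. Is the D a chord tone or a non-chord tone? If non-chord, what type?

Non-chord tone — a neighbor tone.

The harmony at that moment is F minor triad (F, A♭, C); D is not a chord tone.
It is approached by step up from C and left by step down to C.
Step away and step back to the same note — a neighbor tone (upper neighbor).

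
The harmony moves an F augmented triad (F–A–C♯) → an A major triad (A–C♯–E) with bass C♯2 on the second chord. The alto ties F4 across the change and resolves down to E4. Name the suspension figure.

4–3 suspension.

At the second chord the bass is C♯2. The suspended F4 lies a fourth above the bass; after resolving down by step to E4, the interval above the bass becomes a third.
Suspension figures are named by those two intervals: 4–3.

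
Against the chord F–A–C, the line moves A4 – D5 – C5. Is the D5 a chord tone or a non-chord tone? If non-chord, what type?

The harmony at that moment is F major triad (F, A, C); D5 is not a chord tone.
It is approached by leap up from A4 and left by step down to C5.
Leap in, step out — an appoggiatura.

Non-chord tone — an appoggiatura.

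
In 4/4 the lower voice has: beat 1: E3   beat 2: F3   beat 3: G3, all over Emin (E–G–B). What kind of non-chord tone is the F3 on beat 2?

The harmony at that moment is E minor triad (E, G, B); F3 is not a chord tone.
It is approached by step up from E3 and left by step up to G3.
Step in, step out in the same direction — a passing tone.

Passing tone.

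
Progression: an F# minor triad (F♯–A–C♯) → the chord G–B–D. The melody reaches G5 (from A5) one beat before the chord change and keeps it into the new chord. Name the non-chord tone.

The harmony at that moment is F♯ minor triad (F♯, A, C♯); G5 is not a chord tone.
It is approached by step down from A5 and then sustained as the same pitch into the next harmony.
Arriving early and becoming a chord tone when the harmony changes — an anticipation.

G5 is an anticipation.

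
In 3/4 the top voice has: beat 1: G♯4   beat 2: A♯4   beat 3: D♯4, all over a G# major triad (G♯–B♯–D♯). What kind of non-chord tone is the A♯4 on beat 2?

The harmony at that moment is G♯ major triad (G♯, B♯, D♯); A♯4 is not a chord tone.
It is approached by step up from G♯4 and left by leap down to D♯4.
Step in, leap out, on a weak beat — an escape tone.

Escape tone.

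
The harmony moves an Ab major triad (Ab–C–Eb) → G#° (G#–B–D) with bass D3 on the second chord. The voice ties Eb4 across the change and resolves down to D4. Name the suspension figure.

9–8 suspension.

At the second chord the bass is D3. The suspended Eb4 lies a ninth above the bass; after resolving down by step to D4, the interval above the bass becomes an octave.
Suspension figures are named by those two intervals: 9–8.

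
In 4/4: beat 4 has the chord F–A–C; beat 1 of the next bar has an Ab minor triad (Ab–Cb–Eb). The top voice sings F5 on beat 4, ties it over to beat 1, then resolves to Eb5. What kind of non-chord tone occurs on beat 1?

The harmony at that moment is Ab minor triad (Ab, Cb, Eb); F5 is not a chord tone.
It is held over (the same pitch as the preceding F5) and left by step down to Eb5.
Held over from the previous chord and resolving down by step — a suspension.

Suspension.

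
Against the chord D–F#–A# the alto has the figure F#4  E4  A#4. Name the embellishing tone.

E4 is an escape tone.

The harmony at that moment is D augmented triad (D, F#, A#); E4 is not a chord tone.
It is approached by step down from F#4 and left by leap up to A#4.
Step in, leap out — an escape tone.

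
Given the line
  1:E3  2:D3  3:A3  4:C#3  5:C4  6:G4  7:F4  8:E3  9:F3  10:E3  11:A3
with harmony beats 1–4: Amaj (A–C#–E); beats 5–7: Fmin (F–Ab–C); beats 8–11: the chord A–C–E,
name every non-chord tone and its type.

The harmony at that moment is A major triad (A, C#, E); D3 is not a chord tone.
It is approached by step down from E3 and left by leap up to A3.
Step in, leap out — an escape tone.
The harmony at that moment is F minor triad (F, Ab, C); G4 is not a chord tone.
It is approached by leap up from C4 and left by step down to F4.
Leap in, step out — an appoggiatura.
The harmony at that moment is A minor triad (A, C, E); F3 is not a chord tone.
It is approached by step up from E3 and left by step down to E3.
Step away and step back to the same note — a neighbor tone (upper neighbor).

D3 (beat 2) — escape tone; G4 (beat 6) — appoggiatura; F3 (beat 9) — neighbor tone.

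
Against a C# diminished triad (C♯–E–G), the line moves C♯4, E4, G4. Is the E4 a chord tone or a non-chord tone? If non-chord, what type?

Chord tone (the third of C# diminished triad).

C# diminished triad contains C♯, E, G; E is the third, so it is a chord tone.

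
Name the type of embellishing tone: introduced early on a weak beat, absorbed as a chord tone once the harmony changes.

Approach: ahead of the chord change (typically by step), so it is dissonant against the current harmony. Departure: none — the same pitch is restated or held and is a chord tone of the new harmony.
Dissonant first, consonant once the harmony catches up: the note simply arrives early — an anticipation. (The reverse timing, consonant first and dissonant after the change, would be a suspension or retardation.)

Anticipation.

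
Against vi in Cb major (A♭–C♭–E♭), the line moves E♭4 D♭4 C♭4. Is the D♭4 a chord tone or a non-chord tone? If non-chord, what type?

The harmony at that moment is A♭ minor triad (A♭, C♭, E♭); D♭4 is not a chord tone.
It is approached by step down from E♭4 and left by step down to C♭4.
Step in, step out in the same direction — a passing tone.

Non-chord tone — a passing tone.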